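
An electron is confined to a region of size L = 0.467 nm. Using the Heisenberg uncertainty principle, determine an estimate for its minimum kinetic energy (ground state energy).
43.675 meV

Using the uncertainty principle to estimate ground state energy:

1. The position uncertainty is approximately the confinement size:
   Δx ≈ L = 4.670e-10 m

2. From ΔxΔp ≥ ℏ/2, the minimum momentum uncertainty is:
   Δp ≈ ℏ/(2L) = 1.129e-25 kg·m/s

3. The kinetic energy is approximately:
   KE ≈ (Δp)²/(2m) = (1.129e-25)²/(2 × 9.109e-31 kg)
   KE ≈ 6.997e-21 J = 43.675 meV

This is an order-of-magnitude estimate of the ground state energy.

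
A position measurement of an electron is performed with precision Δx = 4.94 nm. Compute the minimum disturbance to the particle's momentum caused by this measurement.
1.067 × 10^-26 kg·m/s

The uncertainty principle implies that measuring position disturbs momentum:
ΔxΔp ≥ ℏ/2

When we measure position with precision Δx, we necessarily introduce a momentum uncertainty:
Δp ≥ ℏ/(2Δx)
Δp_min = (1.055e-34 J·s) / (2 × 4.940e-09 m)
Δp_min = 1.067e-26 kg·m/s

The more precisely we measure position, the greater the momentum disturbance.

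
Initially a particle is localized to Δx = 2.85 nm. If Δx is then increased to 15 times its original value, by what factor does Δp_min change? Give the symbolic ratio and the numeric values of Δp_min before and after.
Original Δp_min = 1.850 × 10^-26 kg·m/s; new Δp'_min = 1.233 × 10^-27 kg·m/s; ratio Δp'_min/Δp_min = 1/15.

From the uncertainty principle ΔxΔp ≥ ℏ/2, the minimum momentum uncertainty is Δp_min = ℏ/(2Δx).

Original (Δx = 2.85 nm = 2.850e-09 m):
Δp_min = (1.055e-34 J·s)/(2 × 2.850e-09 m) = 1.850e-26 kg·m/s

When Δx → 15Δx:
Δp'_min = ℏ/(2 × 15Δx) = (1/15) × ℏ/(2Δx) = (1/15) × Δp_min
Δp'_min = 1/15 × 1.850e-26 kg·m/s = 1.233e-27 kg·m/s

Since Δp_min ∝ 1/Δx, when Δx is increased to 15 times its original value, Δp_min decreases to 1/15 of its original value.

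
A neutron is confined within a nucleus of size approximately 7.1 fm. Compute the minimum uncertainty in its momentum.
7.427 × 10^-21 kg·m/s

Using the Heisenberg uncertainty principle:
ΔxΔp ≥ ℏ/2

With Δx ≈ L = 7.100e-15 m (the confinement size):
Δp_min = ℏ/(2Δx)
Δp_min = (1.055e-34 J·s) / (2 × 7.100e-15 m)
Δp_min = 7.427e-21 kg·m/s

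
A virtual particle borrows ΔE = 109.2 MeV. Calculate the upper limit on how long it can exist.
3.014 ys

Using the energy-time uncertainty principle:
ΔEΔt ≥ ℏ/2

For a virtual particle borrowing energy ΔE, the maximum lifetime is:
Δt_max = ℏ/(2ΔE)

Converting energy:
ΔE = 109.2 MeV = 1.750e-11 J

Δt_max = (1.055e-34 J·s) / (2 × 1.750e-11 J)
Δt_max = 3.014e-24 s = 3.014 ys

Virtual particles with higher borrowed energy exist for shorter times.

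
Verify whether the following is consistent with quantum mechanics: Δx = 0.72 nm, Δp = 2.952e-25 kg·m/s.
Yes, it satisfies the uncertainty principle.

Calculate the product ΔxΔp:
ΔxΔp = (7.200e-10 m) × (2.952e-25 kg·m/s)
ΔxΔp = 2.125e-34 J·s

Compare to the minimum allowed value ℏ/2:
ℏ/2 = 5.273e-35 J·s

Since ΔxΔp = 2.125e-34 J·s ≥ 5.273e-35 J·s = ℏ/2,
the measurement satisfies the uncertainty principle.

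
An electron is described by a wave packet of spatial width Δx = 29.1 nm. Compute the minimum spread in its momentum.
1.812 × 10^-27 kg·m/s

For a wave packet, the spatial width Δx and momentum spread Δp are related by the uncertainty principle:
ΔxΔp ≥ ℏ/2

The minimum momentum spread is:
Δp_min = ℏ/(2Δx)
Δp_min = (1.055e-34 J·s) / (2 × 2.910e-08 m)
Δp_min = 1.812e-27 kg·m/s

A wave packet cannot have both a well-defined position and well-defined momentum.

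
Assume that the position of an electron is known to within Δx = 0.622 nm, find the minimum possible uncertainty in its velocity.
93.061 km/s

Using the Heisenberg uncertainty principle and Δp = mΔv:
ΔxΔp ≥ ℏ/2
Δx(mΔv) ≥ ℏ/2

The minimum uncertainty in velocity is:
Δv_min = ℏ/(2mΔx)
Δv_min = (1.055e-34 J·s) / (2 × 9.109e-31 kg × 6.220e-10 m)
Δv_min = 9.306e+04 m/s = 93.061 km/s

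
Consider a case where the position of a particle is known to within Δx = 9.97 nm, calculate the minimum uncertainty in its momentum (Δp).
5.289 × 10^-27 kg·m/s

Using the Heisenberg uncertainty principle:
ΔxΔp ≥ ℏ/2

The minimum uncertainty in momentum is:
Δp_min = ℏ/(2Δx)
Δp_min = (1.055e-34 J·s) / (2 × 9.970e-09 m)
Δp_min = 5.289e-27 kg·m/s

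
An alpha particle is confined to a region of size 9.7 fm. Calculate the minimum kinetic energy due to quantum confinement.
13.878 keV

Using the uncertainty principle:

1. Position uncertainty: Δx ≈ 9.700e-15 m
2. Minimum momentum uncertainty: Δp = ℏ/(2Δx) = 5.436e-21 kg·m/s
3. Minimum kinetic energy:
   KE = (Δp)²/(2m) = (5.436e-21)²/(2 × 6.645e-27 kg)
   KE = 2.224e-15 J = 13.878 keV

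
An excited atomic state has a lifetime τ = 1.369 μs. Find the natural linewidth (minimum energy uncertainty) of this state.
240.399 peV

Using the energy-time uncertainty principle:
ΔEΔt ≥ ℏ/2

The lifetime τ represents the time uncertainty Δt.
The natural linewidth (minimum energy uncertainty) is:

ΔE = ℏ/(2τ)
ΔE = (1.055e-34 J·s) / (2 × 1.369e-06 s)
ΔE = 3.852e-29 J = 240.399 peV

This natural linewidth limits the precision of spectroscopic measurements.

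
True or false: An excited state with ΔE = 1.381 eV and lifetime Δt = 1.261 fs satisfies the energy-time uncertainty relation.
Yes, it satisfies the uncertainty relation.

Calculate the product ΔEΔt:
ΔE = 1.381 eV = 2.213e-19 J
ΔEΔt = (2.213e-19 J) × (1.261e-15 s)
ΔEΔt = 2.790e-34 J·s

Compare to the minimum allowed value ℏ/2:
ℏ/2 = 5.273e-35 J·s

Since ΔEΔt = 2.790e-34 J·s ≥ 5.273e-35 J·s = ℏ/2,
this satisfies the uncertainty relation.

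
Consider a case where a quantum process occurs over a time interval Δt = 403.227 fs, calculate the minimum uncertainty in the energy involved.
816.180 μeV

Using the energy-time uncertainty principle:
ΔEΔt ≥ ℏ/2

The minimum uncertainty in energy is:
ΔE_min = ℏ/(2Δt)
ΔE_min = (1.055e-34 J·s) / (2 × 4.032e-13 s)
ΔE_min = 1.308e-22 J = 816.180 μeV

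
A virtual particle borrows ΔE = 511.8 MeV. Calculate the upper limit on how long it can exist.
6.430 × 10^-25 s

Using the energy-time uncertainty principle:
ΔEΔt ≥ ℏ/2

For a virtual particle borrowing energy ΔE, the maximum lifetime is:
Δt_max = ℏ/(2ΔE)

Converting energy:
ΔE = 511.8 MeV = 8.200e-11 J

Δt_max = (1.055e-34 J·s) / (2 × 8.200e-11 J)
Δt_max = 6.430e-25 s = 6.430 × 10^-25 s

Virtual particles with higher borrowed energy exist for shorter times.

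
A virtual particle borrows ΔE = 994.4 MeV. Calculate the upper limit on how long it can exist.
3.310 × 10^-25 s

Using the energy-time uncertainty principle:
ΔEΔt ≥ ℏ/2

For a virtual particle borrowing energy ΔE, the maximum lifetime is:
Δt_max = ℏ/(2ΔE)

Converting energy:
ΔE = 994.4 MeV = 1.593e-10 J

Δt_max = (1.055e-34 J·s) / (2 × 1.593e-10 J)
Δt_max = 3.310e-25 s = 3.310 × 10^-25 s

Virtual particles with higher borrowed energy exist for shorter times.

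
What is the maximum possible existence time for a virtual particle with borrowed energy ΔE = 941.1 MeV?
3.497 × 10^-25 s

Using the energy-time uncertainty principle:
ΔEΔt ≥ ℏ/2

For a virtual particle borrowing energy ΔE, the maximum lifetime is:
Δt_max = ℏ/(2ΔE)

Converting energy:
ΔE = 941.1 MeV = 1.508e-10 J

Δt_max = (1.055e-34 J·s) / (2 × 1.508e-10 J)
Δt_max = 3.497e-25 s = 3.497 × 10^-25 s

Virtual particles with higher borrowed energy exist for shorter times.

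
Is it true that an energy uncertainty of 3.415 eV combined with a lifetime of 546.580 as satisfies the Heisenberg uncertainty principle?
Yes, it satisfies the uncertainty relation.

Calculate the product ΔEΔt:
ΔE = 3.415 eV = 5.471e-19 J
ΔEΔt = (5.471e-19 J) × (5.466e-16 s)
ΔEΔt = 2.991e-34 J·s

Compare to the minimum allowed value ℏ/2:
ℏ/2 = 5.273e-35 J·s

Since ΔEΔt = 2.991e-34 J·s ≥ 5.273e-35 J·s = ℏ/2,
this satisfies the uncertainty relation.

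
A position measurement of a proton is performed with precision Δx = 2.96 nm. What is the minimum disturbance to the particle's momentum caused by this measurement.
1.781 × 10^-26 kg·m/s

The uncertainty principle implies that measuring position disturbs momentum:
ΔxΔp ≥ ℏ/2

When we measure position with precision Δx, we necessarily introduce a momentum uncertainty:
Δp ≥ ℏ/(2Δx)
Δp_min = (1.055e-34 J·s) / (2 × 2.960e-09 m)
Δp_min = 1.781e-26 kg·m/s

The more precisely we measure position, the greater the momentum disturbance.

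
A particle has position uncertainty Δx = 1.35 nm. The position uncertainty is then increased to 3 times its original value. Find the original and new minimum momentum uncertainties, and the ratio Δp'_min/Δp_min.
Original Δp_min = 3.906 × 10^-26 kg·m/s; new Δp'_min = 1.302 × 10^-26 kg·m/s; ratio Δp'_min/Δp_min = 1/3.

From the uncertainty principle ΔxΔp ≥ ℏ/2, the minimum momentum uncertainty is Δp_min = ℏ/(2Δx).

Original (Δx = 1.35 nm = 1.350e-09 m):
Δp_min = (1.055e-34 J·s)/(2 × 1.350e-09 m) = 3.906e-26 kg·m/s

When Δx → 3Δx:
Δp'_min = ℏ/(2 × 3Δx) = (1/3) × ℏ/(2Δx) = (1/3) × Δp_min
Δp'_min = 1/3 × 3.906e-26 kg·m/s = 1.302e-26 kg·m/s

Since Δp_min ∝ 1/Δx, when Δx is increased to 3 times its original value, Δp_min decreases to 1/3 of its original value.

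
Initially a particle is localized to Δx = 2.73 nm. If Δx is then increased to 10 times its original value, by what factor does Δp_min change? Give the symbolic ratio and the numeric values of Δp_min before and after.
Original Δp_min = 1.931 × 10^-26 kg·m/s; new Δp'_min = 1.931 × 10^-27 kg·m/s; ratio Δp'_min/Δp_min = 1/10.

From the uncertainty principle ΔxΔp ≥ ℏ/2, the minimum momentum uncertainty is Δp_min = ℏ/(2Δx).

Original (Δx = 2.73 nm = 2.730e-09 m):
Δp_min = (1.055e-34 J·s)/(2 × 2.730e-09 m) = 1.931e-26 kg·m/s

When Δx → 10Δx:
Δp'_min = ℏ/(2 × 10Δx) = (1/10) × ℏ/(2Δx) = (1/10) × Δp_min
Δp'_min = 1/10 × 1.931e-26 kg·m/s = 1.931e-27 kg·m/s

Since Δp_min ∝ 1/Δx, when Δx is increased to 10 times its original value, Δp_min decreases to 1/10 of its original value.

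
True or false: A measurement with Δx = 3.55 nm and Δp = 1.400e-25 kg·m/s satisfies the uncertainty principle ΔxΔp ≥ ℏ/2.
Yes, it satisfies the uncertainty principle.

Calculate the product ΔxΔp:
ΔxΔp = (3.550e-09 m) × (1.400e-25 kg·m/s)
ΔxΔp = 4.970e-34 J·s

Compare to the minimum allowed value ℏ/2:
ℏ/2 = 5.273e-35 J·s

Since ΔxΔp = 4.970e-34 J·s ≥ 5.273e-35 J·s = ℏ/2,
the measurement satisfies the uncertainty principle.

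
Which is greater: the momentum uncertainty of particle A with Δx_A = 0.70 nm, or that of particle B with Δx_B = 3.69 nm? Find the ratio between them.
Particle A has the larger minimum momentum uncertainty, by a factor of 5.27.

For each particle, the minimum momentum uncertainty is Δp_min = ℏ/(2Δx):

Particle A: Δp_A = ℏ/(2×7.000e-10 m) = 7.533e-26 kg·m/s
Particle B: Δp_B = ℏ/(2×3.690e-09 m) = 1.429e-26 kg·m/s

Ratio: Δp_A/Δp_B = 5.27

Since Δp_min ∝ 1/Δx, the particle with smaller position uncertainty (A) has larger momentum uncertainty.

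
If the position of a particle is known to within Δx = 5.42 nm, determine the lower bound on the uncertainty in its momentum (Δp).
9.729 × 10^-27 kg·m/s

Using the Heisenberg uncertainty principle:
ΔxΔp ≥ ℏ/2

The minimum uncertainty in momentum is:
Δp_min = ℏ/(2Δx)
Δp_min = (1.055e-34 J·s) / (2 × 5.420e-09 m)
Δp_min = 9.729e-27 kg·m/s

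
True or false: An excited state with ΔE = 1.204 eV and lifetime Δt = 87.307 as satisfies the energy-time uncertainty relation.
No, it violates the uncertainty relation.

Calculate the product ΔEΔt:
ΔE = 1.204 eV = 1.929e-19 J
ΔEΔt = (1.929e-19 J) × (8.731e-17 s)
ΔEΔt = 1.684e-35 J·s

Compare to the minimum allowed value ℏ/2:
ℏ/2 = 5.273e-35 J·s

Since ΔEΔt = 1.684e-35 J·s < 5.273e-35 J·s = ℏ/2,
this violates the uncertainty relation.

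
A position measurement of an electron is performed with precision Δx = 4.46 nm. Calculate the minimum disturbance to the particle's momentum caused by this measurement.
1.182 × 10^-26 kg·m/s

The uncertainty principle implies that measuring position disturbs momentum:
ΔxΔp ≥ ℏ/2

When we measure position with precision Δx, we necessarily introduce a momentum uncertainty:
Δp ≥ ℏ/(2Δx)
Δp_min = (1.055e-34 J·s) / (2 × 4.460e-09 m)
Δp_min = 1.182e-26 kg·m/s

The more precisely we measure position, the greater the momentum disturbance.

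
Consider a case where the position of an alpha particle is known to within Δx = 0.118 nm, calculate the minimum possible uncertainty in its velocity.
67.250 m/s

Using the Heisenberg uncertainty principle and Δp = mΔv:
ΔxΔp ≥ ℏ/2
Δx(mΔv) ≥ ℏ/2

The minimum uncertainty in velocity is:
Δv_min = ℏ/(2mΔx)
Δv_min = (1.055e-34 J·s) / (2 × 6.645e-27 kg × 1.180e-10 m)
Δv_min = 6.725e+01 m/s = 67.250 m/s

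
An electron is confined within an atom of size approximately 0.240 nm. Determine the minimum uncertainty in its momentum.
2.197 × 10^-25 kg·m/s

Using the Heisenberg uncertainty principle:
ΔxΔp ≥ ℏ/2

With Δx ≈ L = 2.400e-10 m (the confinement size):
Δp_min = ℏ/(2Δx)
Δp_min = (1.055e-34 J·s) / (2 × 2.400e-10 m)
Δp_min = 2.197e-25 kg·m/s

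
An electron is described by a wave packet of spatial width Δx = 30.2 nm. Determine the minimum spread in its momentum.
1.746 × 10^-27 kg·m/s

For a wave packet, the spatial width Δx and momentum spread Δp are related by the uncertainty principle:
ΔxΔp ≥ ℏ/2

The minimum momentum spread is:
Δp_min = ℏ/(2Δx)
Δp_min = (1.055e-34 J·s) / (2 × 3.020e-08 m)
Δp_min = 1.746e-27 kg·m/s

A wave packet cannot have both a well-defined position and well-defined momentum.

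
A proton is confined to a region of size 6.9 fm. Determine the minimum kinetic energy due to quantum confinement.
108.957 keV

Using the uncertainty principle:

1. Position uncertainty: Δx ≈ 6.900e-15 m
2. Minimum momentum uncertainty: Δp = ℏ/(2Δx) = 7.642e-21 kg·m/s
3. Minimum kinetic energy:
   KE = (Δp)²/(2m) = (7.642e-21)²/(2 × 1.673e-27 kg)
   KE = 1.746e-14 J = 108.957 keV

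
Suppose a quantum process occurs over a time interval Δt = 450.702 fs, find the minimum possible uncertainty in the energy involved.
730.207 μeV

Using the energy-time uncertainty principle:
ΔEΔt ≥ ℏ/2

The minimum uncertainty in energy is:
ΔE_min = ℏ/(2Δt)
ΔE_min = (1.055e-34 J·s) / (2 × 4.507e-13 s)
ΔE_min = 1.170e-22 J = 730.207 μeV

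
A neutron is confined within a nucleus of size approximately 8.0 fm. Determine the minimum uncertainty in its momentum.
6.591 × 10^-21 kg·m/s

Using the Heisenberg uncertainty principle:
ΔxΔp ≥ ℏ/2

With Δx ≈ L = 8.000e-15 m (the confinement size):
Δp_min = ℏ/(2Δx)
Δp_min = (1.055e-34 J·s) / (2 × 8.000e-15 m)
Δp_min = 6.591e-21 kg·m/s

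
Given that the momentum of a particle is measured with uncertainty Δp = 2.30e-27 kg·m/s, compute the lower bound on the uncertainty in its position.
22.925 nm

Using the Heisenberg uncertainty principle:
ΔxΔp ≥ ℏ/2

The minimum uncertainty in position is:
Δx_min = ℏ/(2Δp)
Δx_min = (1.055e-34 J·s) / (2 × 2.300e-27 kg·m/s)
Δx_min = 2.293e-08 m = 22.925 nm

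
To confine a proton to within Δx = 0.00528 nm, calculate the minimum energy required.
186.074 meV

Localizing a particle requires giving it sufficient momentum uncertainty:

1. From uncertainty principle: Δp ≥ ℏ/(2Δx)
   Δp_min = (1.055e-34 J·s) / (2 × 5.280e-12 m)
   Δp_min = 9.986e-24 kg·m/s

2. This momentum uncertainty corresponds to kinetic energy:
   KE ≈ (Δp)²/(2m) = (9.986e-24)²/(2 × 1.673e-27 kg)
   KE = 2.981e-20 J = 186.074 meV

Tighter localization requires more energy.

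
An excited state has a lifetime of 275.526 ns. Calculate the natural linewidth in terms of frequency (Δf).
288.820 kHz

Using the energy-time uncertainty principle and E = hf:
ΔEΔt ≥ ℏ/2
hΔf·Δt ≥ ℏ/2

The minimum frequency uncertainty is:
Δf = ℏ/(2hτ) = 1/(4πτ)
Δf = 1/(4π × 2.755e-07 s)
Δf = 2.888e+05 Hz = 288.820 kHz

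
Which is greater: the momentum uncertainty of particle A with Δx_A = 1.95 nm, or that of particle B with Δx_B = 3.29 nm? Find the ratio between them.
Particle A has the larger minimum momentum uncertainty, by a factor of 1.69.

For each particle, the minimum momentum uncertainty is Δp_min = ℏ/(2Δx):

Particle A: Δp_A = ℏ/(2×1.950e-09 m) = 2.704e-26 kg·m/s
Particle B: Δp_B = ℏ/(2×3.290e-09 m) = 1.603e-26 kg·m/s

Ratio: Δp_A/Δp_B = 1.69

Since Δp_min ∝ 1/Δx, the particle with smaller position uncertainty (A) has larger momentum uncertainty.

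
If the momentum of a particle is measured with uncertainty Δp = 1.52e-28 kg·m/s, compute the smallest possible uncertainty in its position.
346.899 nm

Using the Heisenberg uncertainty principle:
ΔxΔp ≥ ℏ/2

The minimum uncertainty in position is:
Δx_min = ℏ/(2Δp)
Δx_min = (1.055e-34 J·s) / (2 × 1.520e-28 kg·m/s)
Δx_min = 3.469e-07 m = 346.899 nm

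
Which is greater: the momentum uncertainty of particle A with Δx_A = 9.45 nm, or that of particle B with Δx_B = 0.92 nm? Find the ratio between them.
Particle B has the larger minimum momentum uncertainty, by a factor of 10.27.

For each particle, the minimum momentum uncertainty is Δp_min = ℏ/(2Δx):

Particle A: Δp_A = ℏ/(2×9.450e-09 m) = 5.580e-27 kg·m/s
Particle B: Δp_B = ℏ/(2×9.200e-10 m) = 5.731e-26 kg·m/s

Ratio: Δp_B/Δp_A = 10.27

Since Δp_min ∝ 1/Δx, the particle with smaller position uncertainty (B) has larger momentum uncertainty.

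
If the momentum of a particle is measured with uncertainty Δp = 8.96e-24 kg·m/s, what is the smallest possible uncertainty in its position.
5.885 pm

Using the Heisenberg uncertainty principle:
ΔxΔp ≥ ℏ/2

The minimum uncertainty in position is:
Δx_min = ℏ/(2Δp)
Δx_min = (1.055e-34 J·s) / (2 × 8.960e-24 kg·m/s)
Δx_min = 5.885e-12 m = 5.885 pm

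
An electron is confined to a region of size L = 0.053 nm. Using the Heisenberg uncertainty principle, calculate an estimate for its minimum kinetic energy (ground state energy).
3.391 eV

Using the uncertainty principle to estimate ground state energy:

1. The position uncertainty is approximately the confinement size:
   Δx ≈ L = 5.300e-11 m

2. From ΔxΔp ≥ ℏ/2, the minimum momentum uncertainty is:
   Δp ≈ ℏ/(2L) = 9.949e-25 kg·m/s

3. The kinetic energy is approximately:
   KE ≈ (Δp)²/(2m) = (9.949e-25)²/(2 × 9.109e-31 kg)
   KE ≈ 5.433e-19 J = 3.391 eV

This is an order-of-magnitude estimate of the ground state energy.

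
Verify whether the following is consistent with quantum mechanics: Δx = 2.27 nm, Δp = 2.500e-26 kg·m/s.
Yes, it satisfies the uncertainty principle.

Calculate the product ΔxΔp:
ΔxΔp = (2.270e-09 m) × (2.500e-26 kg·m/s)
ΔxΔp = 5.675e-35 J·s

Compare to the minimum allowed value ℏ/2:
ℏ/2 = 5.273e-35 J·s

Since ΔxΔp = 5.675e-35 J·s ≥ 5.273e-35 J·s = ℏ/2,
the measurement satisfies the uncertainty principle.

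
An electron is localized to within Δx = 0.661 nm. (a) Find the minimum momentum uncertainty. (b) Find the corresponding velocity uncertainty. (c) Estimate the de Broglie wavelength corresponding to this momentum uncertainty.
(a) Δp_min = 7.977 × 10^-26 kg·m/s
(b) Δv_min = 87.570 km/s
(c) λ_dB = 8.306 nm

Step-by-step:

(a) From the uncertainty principle:
Δp_min = ℏ/(2Δx) = (1.055e-34 J·s)/(2 × 6.610e-10 m) = 7.977e-26 kg·m/s

(b) The velocity uncertainty:
Δv = Δp/m = (7.977e-26 kg·m/s)/(9.109e-31 kg) = 8.757e+04 m/s = 87.570 km/s

(c) The de Broglie wavelength for this momentum:
λ = h/p = (6.626e-34 J·s)/(7.977e-26 kg·m/s) = 8.306e-09 m = 8.306 nm

Note: The de Broglie wavelength is comparable to the localization size, as expected from wave-particle duality.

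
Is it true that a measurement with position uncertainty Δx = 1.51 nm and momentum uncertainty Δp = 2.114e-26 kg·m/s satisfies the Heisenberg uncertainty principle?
No, it violates the uncertainty principle (impossible measurement).

Calculate the product ΔxΔp:
ΔxΔp = (1.510e-09 m) × (2.114e-26 kg·m/s)
ΔxΔp = 3.192e-35 J·s

Compare to the minimum allowed value ℏ/2:
ℏ/2 = 5.273e-35 J·s

Since ΔxΔp = 3.192e-35 J·s < 5.273e-35 J·s = ℏ/2,
the measurement violates the uncertainty principle.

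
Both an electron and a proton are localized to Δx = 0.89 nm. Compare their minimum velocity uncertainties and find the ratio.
The electron has the larger minimum velocity uncertainty, by a ratio of 1836.2.

For both particles, Δp_min = ℏ/(2Δx) = 5.925e-26 kg·m/s (same for both).

The velocity uncertainty is Δv = Δp/m:
- electron: Δv = 5.925e-26 / 9.109e-31 = 6.504e+04 m/s = 65.038 km/s
- proton: Δv = 5.925e-26 / 1.673e-27 = 3.542e+01 m/s = 35.421 m/s

Ratio: 6.504e+04 / 3.542e+01 = 1836.2

The lighter particle has larger velocity uncertainty because Δv ∝ 1/m.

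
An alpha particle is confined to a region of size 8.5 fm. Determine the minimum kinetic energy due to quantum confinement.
18.073 keV

Using the uncertainty principle:

1. Position uncertainty: Δx ≈ 8.500e-15 m
2. Minimum momentum uncertainty: Δp = ℏ/(2Δx) = 6.203e-21 kg·m/s
3. Minimum kinetic energy:
   KE = (Δp)²/(2m) = (6.203e-21)²/(2 × 6.645e-27 kg)
   KE = 2.896e-15 J = 18.073 keV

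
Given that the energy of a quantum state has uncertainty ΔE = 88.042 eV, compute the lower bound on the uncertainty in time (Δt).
3.738 as

Using the energy-time uncertainty principle:
ΔEΔt ≥ ℏ/2

The minimum uncertainty in time is:
Δt_min = ℏ/(2ΔE)
Δt_min = (1.055e-34 J·s) / (2 × 1.411e-17 J)
Δt_min = 3.738e-18 s = 3.738 as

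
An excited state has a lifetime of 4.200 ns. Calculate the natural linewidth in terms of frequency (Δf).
18.947 MHz

Using the energy-time uncertainty principle and E = hf:
ΔEΔt ≥ ℏ/2
hΔf·Δt ≥ ℏ/2

The minimum frequency uncertainty is:
Δf = ℏ/(2hτ) = 1/(4πτ)
Δf = 1/(4π × 4.200e-09 s)
Δf = 1.895e+07 Hz = 18.947 MHz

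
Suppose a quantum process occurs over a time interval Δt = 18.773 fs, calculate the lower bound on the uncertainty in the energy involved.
17.531 meV

Using the energy-time uncertainty principle:
ΔEΔt ≥ ℏ/2

The minimum uncertainty in energy is:
ΔE_min = ℏ/(2Δt)
ΔE_min = (1.055e-34 J·s) / (2 × 1.877e-14 s)
ΔE_min = 2.809e-21 J = 17.531 meV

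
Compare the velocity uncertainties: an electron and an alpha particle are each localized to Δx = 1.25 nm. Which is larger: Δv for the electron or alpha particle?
The electron has the larger minimum velocity uncertainty, by a ratio of 7294.3.

For both particles, Δp_min = ℏ/(2Δx) = 4.218e-26 kg·m/s (same for both).

The velocity uncertainty is Δv = Δp/m:
- electron: Δv = 4.218e-26 / 9.109e-31 = 4.631e+04 m/s = 46.307 km/s
- alpha particle: Δv = 4.218e-26 / 6.645e-27 = 6.348e+00 m/s = 6.348 m/s

Ratio: 4.631e+04 / 6.348e+00 = 7294.3

The lighter particle has larger velocity uncertainty because Δv ∝ 1/m.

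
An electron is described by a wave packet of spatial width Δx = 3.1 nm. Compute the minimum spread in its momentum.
1.701 × 10^-26 kg·m/s

For a wave packet, the spatial width Δx and momentum spread Δp are related by the uncertainty principle:
ΔxΔp ≥ ℏ/2

The minimum momentum spread is:
Δp_min = ℏ/(2Δx)
Δp_min = (1.055e-34 J·s) / (2 × 3.100e-09 m)
Δp_min = 1.701e-26 kg·m/s

A wave packet cannot have both a well-defined position and well-defined momentum.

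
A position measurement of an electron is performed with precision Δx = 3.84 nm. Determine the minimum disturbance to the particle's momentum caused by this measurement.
1.373 × 10^-26 kg·m/s

The uncertainty principle implies that measuring position disturbs momentum:
ΔxΔp ≥ ℏ/2

When we measure position with precision Δx, we necessarily introduce a momentum uncertainty:
Δp ≥ ℏ/(2Δx)
Δp_min = (1.055e-34 J·s) / (2 × 3.840e-09 m)
Δp_min = 1.373e-26 kg·m/s

The more precisely we measure position, the greater the momentum disturbance.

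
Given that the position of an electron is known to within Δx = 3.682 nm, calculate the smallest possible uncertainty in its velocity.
15.721 km/s

Using the Heisenberg uncertainty principle and Δp = mΔv:
ΔxΔp ≥ ℏ/2
Δx(mΔv) ≥ ℏ/2

The minimum uncertainty in velocity is:
Δv_min = ℏ/(2mΔx)
Δv_min = (1.055e-34 J·s) / (2 × 9.109e-31 kg × 3.682e-09 m)
Δv_min = 1.572e+04 m/s = 15.721 km/s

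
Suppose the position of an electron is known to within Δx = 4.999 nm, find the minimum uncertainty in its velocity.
11.579 km/s

Using the Heisenberg uncertainty principle and Δp = mΔv:
ΔxΔp ≥ ℏ/2
Δx(mΔv) ≥ ℏ/2

The minimum uncertainty in velocity is:
Δv_min = ℏ/(2mΔx)
Δv_min = (1.055e-34 J·s) / (2 × 9.109e-31 kg × 4.999e-09 m)
Δv_min = 1.158e+04 m/s = 11.579 km/s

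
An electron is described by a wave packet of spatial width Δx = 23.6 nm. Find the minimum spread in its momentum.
2.234 × 10^-27 kg·m/s

For a wave packet, the spatial width Δx and momentum spread Δp are related by the uncertainty principle:
ΔxΔp ≥ ℏ/2

The minimum momentum spread is:
Δp_min = ℏ/(2Δx)
Δp_min = (1.055e-34 J·s) / (2 × 2.360e-08 m)
Δp_min = 2.234e-27 kg·m/s

A wave packet cannot have both a well-defined position and well-defined momentum.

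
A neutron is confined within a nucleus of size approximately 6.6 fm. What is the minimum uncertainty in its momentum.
7.989 × 10^-21 kg·m/s

Using the Heisenberg uncertainty principle:
ΔxΔp ≥ ℏ/2

With Δx ≈ L = 6.600e-15 m (the confinement size):
Δp_min = ℏ/(2Δx)
Δp_min = (1.055e-34 J·s) / (2 × 6.600e-15 m)
Δp_min = 7.989e-21 kg·m/s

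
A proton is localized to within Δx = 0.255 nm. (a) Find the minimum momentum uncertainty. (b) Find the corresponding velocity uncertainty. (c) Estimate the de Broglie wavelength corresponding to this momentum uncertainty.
(a) Δp_min = 2.068 × 10^-25 kg·m/s
(b) Δv_min = 123.626 m/s
(c) λ_dB = 3.204 nm

Step-by-step:

(a) From the uncertainty principle:
Δp_min = ℏ/(2Δx) = (1.055e-34 J·s)/(2 × 2.550e-10 m) = 2.068e-25 kg·m/s

(b) The velocity uncertainty:
Δv = Δp/m = (2.068e-25 kg·m/s)/(1.673e-27 kg) = 1.236e+02 m/s = 123.626 m/s

(c) The de Broglie wavelength for this momentum:
λ = h/p = (6.626e-34 J·s)/(2.068e-25 kg·m/s) = 3.204e-09 m = 3.204 nm

Note: The de Broglie wavelength is comparable to the localization size, as expected from wave-particle duality.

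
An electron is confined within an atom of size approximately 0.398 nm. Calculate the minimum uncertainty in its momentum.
1.325 × 10^-25 kg·m/s

Using the Heisenberg uncertainty principle:
ΔxΔp ≥ ℏ/2

With Δx ≈ L = 3.980e-10 m (the confinement size):
Δp_min = ℏ/(2Δx)
Δp_min = (1.055e-34 J·s) / (2 × 3.980e-10 m)
Δp_min = 1.325e-25 kg·m/s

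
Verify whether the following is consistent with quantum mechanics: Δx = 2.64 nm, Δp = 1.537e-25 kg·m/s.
Yes, it satisfies the uncertainty principle.

Calculate the product ΔxΔp:
ΔxΔp = (2.640e-09 m) × (1.537e-25 kg·m/s)
ΔxΔp = 4.058e-34 J·s

Compare to the minimum allowed value ℏ/2:
ℏ/2 = 5.273e-35 J·s

Since ΔxΔp = 4.058e-34 J·s ≥ 5.273e-35 J·s = ℏ/2,
the measurement satisfies the uncertainty principle.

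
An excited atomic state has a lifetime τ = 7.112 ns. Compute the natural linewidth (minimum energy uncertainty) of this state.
46.275 neV

Using the energy-time uncertainty principle:
ΔEΔt ≥ ℏ/2

The lifetime τ represents the time uncertainty Δt.
The natural linewidth (minimum energy uncertainty) is:

ΔE = ℏ/(2τ)
ΔE = (1.055e-34 J·s) / (2 × 7.112e-09 s)
ΔE = 7.414e-27 J = 46.275 neV

This natural linewidth limits the precision of spectroscopic measurements.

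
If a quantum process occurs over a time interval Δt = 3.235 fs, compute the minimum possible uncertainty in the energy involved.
101.733 meV

Using the energy-time uncertainty principle:
ΔEΔt ≥ ℏ/2

The minimum uncertainty in energy is:
ΔE_min = ℏ/(2Δt)
ΔE_min = (1.055e-34 J·s) / (2 × 3.235e-15 s)
ΔE_min = 1.630e-20 J = 101.733 meV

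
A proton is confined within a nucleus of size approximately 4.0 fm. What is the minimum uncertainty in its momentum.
1.318 × 10^-20 kg·m/s

Using the Heisenberg uncertainty principle:
ΔxΔp ≥ ℏ/2

With Δx ≈ L = 4.000e-15 m (the confinement size):
Δp_min = ℏ/(2Δx)
Δp_min = (1.055e-34 J·s) / (2 × 4.000e-15 m)
Δp_min = 1.318e-20 kg·m/s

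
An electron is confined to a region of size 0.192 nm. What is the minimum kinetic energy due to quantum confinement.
258.381 meV

Using the uncertainty principle:

1. Position uncertainty: Δx ≈ 1.920e-10 m
2. Minimum momentum uncertainty: Δp = ℏ/(2Δx) = 2.746e-25 kg·m/s
3. Minimum kinetic energy:
   KE = (Δp)²/(2m) = (2.746e-25)²/(2 × 9.109e-31 kg)
   KE = 4.140e-20 J = 258.381 meV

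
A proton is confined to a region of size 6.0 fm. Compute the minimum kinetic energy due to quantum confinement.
144.096 keV

Using the uncertainty principle:

1. Position uncertainty: Δx ≈ 6.000e-15 m
2. Minimum momentum uncertainty: Δp = ℏ/(2Δx) = 8.788e-21 kg·m/s
3. Minimum kinetic energy:
   KE = (Δp)²/(2m) = (8.788e-21)²/(2 × 1.673e-27 kg)
   KE = 2.309e-14 J = 144.096 keV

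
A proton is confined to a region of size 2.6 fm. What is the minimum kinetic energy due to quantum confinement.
767.375 keV

Using the uncertainty principle:

1. Position uncertainty: Δx ≈ 2.600e-15 m
2. Minimum momentum uncertainty: Δp = ℏ/(2Δx) = 2.028e-20 kg·m/s
3. Minimum kinetic energy:
   KE = (Δp)²/(2m) = (2.028e-20)²/(2 × 1.673e-27 kg)
   KE = 1.229e-13 J = 767.375 keV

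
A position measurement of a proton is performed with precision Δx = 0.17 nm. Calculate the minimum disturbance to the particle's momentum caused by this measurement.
3.102 × 10^-25 kg·m/s

The uncertainty principle implies that measuring position disturbs momentum:
ΔxΔp ≥ ℏ/2

When we measure position with precision Δx, we necessarily introduce a momentum uncertainty:
Δp ≥ ℏ/(2Δx)
Δp_min = (1.055e-34 J·s) / (2 × 1.700e-10 m)
Δp_min = 3.102e-25 kg·m/s

The more precisely we measure position, the greater the momentum disturbance.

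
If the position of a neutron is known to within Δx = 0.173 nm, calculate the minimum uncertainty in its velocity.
181.972 m/s

Using the Heisenberg uncertainty principle and Δp = mΔv:
ΔxΔp ≥ ℏ/2
Δx(mΔv) ≥ ℏ/2

The minimum uncertainty in velocity is:
Δv_min = ℏ/(2mΔx)
Δv_min = (1.055e-34 J·s) / (2 × 1.675e-27 kg × 1.730e-10 m)
Δv_min = 1.820e+02 m/s = 181.972 m/s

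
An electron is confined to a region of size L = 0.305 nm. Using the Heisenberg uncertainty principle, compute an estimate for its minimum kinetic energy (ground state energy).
102.391 meV

Using the uncertainty principle to estimate ground state energy:

1. The position uncertainty is approximately the confinement size:
   Δx ≈ L = 3.050e-10 m

2. From ΔxΔp ≥ ℏ/2, the minimum momentum uncertainty is:
   Δp ≈ ℏ/(2L) = 1.729e-25 kg·m/s

3. The kinetic energy is approximately:
   KE ≈ (Δp)²/(2m) = (1.729e-25)²/(2 × 9.109e-31 kg)
   KE ≈ 1.640e-20 J = 102.391 meV

This is an order-of-magnitude estimate of the ground state energy.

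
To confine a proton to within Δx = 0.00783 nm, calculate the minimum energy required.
84.612 meV

Localizing a particle requires giving it sufficient momentum uncertainty:

1. From uncertainty principle: Δp ≥ ℏ/(2Δx)
   Δp_min = (1.055e-34 J·s) / (2 × 7.830e-12 m)
   Δp_min = 6.734e-24 kg·m/s

2. This momentum uncertainty corresponds to kinetic energy:
   KE ≈ (Δp)²/(2m) = (6.734e-24)²/(2 × 1.673e-27 kg)
   KE = 1.356e-20 J = 84.612 meV

Tighter localization requires more energy.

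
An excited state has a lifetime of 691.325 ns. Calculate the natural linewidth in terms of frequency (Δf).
115.109 kHz

Using the energy-time uncertainty principle and E = hf:
ΔEΔt ≥ ℏ/2
hΔf·Δt ≥ ℏ/2

The minimum frequency uncertainty is:
Δf = ℏ/(2hτ) = 1/(4πτ)
Δf = 1/(4π × 6.913e-07 s)
Δf = 1.151e+05 Hz = 115.109 kHz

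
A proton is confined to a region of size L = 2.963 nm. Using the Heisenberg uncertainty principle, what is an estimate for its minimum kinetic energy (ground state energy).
590.869 neV

Using the uncertainty principle to estimate ground state energy:

1. The position uncertainty is approximately the confinement size:
   Δx ≈ L = 2.963e-09 m

2. From ΔxΔp ≥ ℏ/2, the minimum momentum uncertainty is:
   Δp ≈ ℏ/(2L) = 1.780e-26 kg·m/s

3. The kinetic energy is approximately:
   KE ≈ (Δp)²/(2m) = (1.780e-26)²/(2 × 1.673e-27 kg)
   KE ≈ 9.467e-26 J = 590.869 neV

This is an order-of-magnitude estimate of the ground state energy.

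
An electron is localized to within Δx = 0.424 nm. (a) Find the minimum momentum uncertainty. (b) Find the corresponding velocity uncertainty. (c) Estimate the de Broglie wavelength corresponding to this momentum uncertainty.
(a) Δp_min = 1.244 × 10^-25 kg·m/s
(b) Δv_min = 136.518 km/s
(c) λ_dB = 5.328 nm

Step-by-step:

(a) From the uncertainty principle:
Δp_min = ℏ/(2Δx) = (1.055e-34 J·s)/(2 × 4.240e-10 m) = 1.244e-25 kg·m/s

(b) The velocity uncertainty:
Δv = Δp/m = (1.244e-25 kg·m/s)/(9.109e-31 kg) = 1.365e+05 m/s = 136.518 km/s

(c) The de Broglie wavelength for this momentum:
λ = h/p = (6.626e-34 J·s)/(1.244e-25 kg·m/s) = 5.328e-09 m = 5.328 nm

Note: The de Broglie wavelength is comparable to the localization size, as expected from wave-particle duality.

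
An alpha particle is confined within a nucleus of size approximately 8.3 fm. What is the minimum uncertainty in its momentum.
6.353 × 10^-21 kg·m/s

Using the Heisenberg uncertainty principle:
ΔxΔp ≥ ℏ/2

With Δx ≈ L = 8.300e-15 m (the confinement size):
Δp_min = ℏ/(2Δx)
Δp_min = (1.055e-34 J·s) / (2 × 8.300e-15 m)
Δp_min = 6.353e-21 kg·m/s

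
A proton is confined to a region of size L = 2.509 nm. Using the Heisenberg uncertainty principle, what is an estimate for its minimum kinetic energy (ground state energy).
824.049 neV

Using the uncertainty principle to estimate ground state energy:

1. The position uncertainty is approximately the confinement size:
   Δx ≈ L = 2.509e-09 m

2. From ΔxΔp ≥ ℏ/2, the minimum momentum uncertainty is:
   Δp ≈ ℏ/(2L) = 2.102e-26 kg·m/s

3. The kinetic energy is approximately:
   KE ≈ (Δp)²/(2m) = (2.102e-26)²/(2 × 1.673e-27 kg)
   KE ≈ 1.320e-25 J = 824.049 neV

This is an order-of-magnitude estimate of the ground state energy.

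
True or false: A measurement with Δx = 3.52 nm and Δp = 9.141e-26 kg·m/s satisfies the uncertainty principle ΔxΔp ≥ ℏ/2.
Yes, it satisfies the uncertainty principle.

Calculate the product ΔxΔp:
ΔxΔp = (3.520e-09 m) × (9.141e-26 kg·m/s)
ΔxΔp = 3.218e-34 J·s

Compare to the minimum allowed value ℏ/2:
ℏ/2 = 5.273e-35 J·s

Since ΔxΔp = 3.218e-34 J·s ≥ 5.273e-35 J·s = ℏ/2,
the measurement satisfies the uncertainty principle.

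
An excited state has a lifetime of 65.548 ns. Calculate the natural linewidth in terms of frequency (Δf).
1.214 MHz

Using the energy-time uncertainty principle and E = hf:
ΔEΔt ≥ ℏ/2
hΔf·Δt ≥ ℏ/2

The minimum frequency uncertainty is:
Δf = ℏ/(2hτ) = 1/(4πτ)
Δf = 1/(4π × 6.555e-08 s)
Δf = 1.214e+06 Hz = 1.214 MHz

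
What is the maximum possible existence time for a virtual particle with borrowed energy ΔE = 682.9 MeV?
4.819 × 10^-25 s

Using the energy-time uncertainty principle:
ΔEΔt ≥ ℏ/2

For a virtual particle borrowing energy ΔE, the maximum lifetime is:
Δt_max = ℏ/(2ΔE)

Converting energy:
ΔE = 682.9 MeV = 1.094e-10 J

Δt_max = (1.055e-34 J·s) / (2 × 1.094e-10 J)
Δt_max = 4.819e-25 s = 4.819 × 10^-25 s

Virtual particles with higher borrowed energy exist for shorter times.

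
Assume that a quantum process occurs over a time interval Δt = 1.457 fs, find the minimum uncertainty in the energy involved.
225.879 meV

Using the energy-time uncertainty principle:
ΔEΔt ≥ ℏ/2

The minimum uncertainty in energy is:
ΔE_min = ℏ/(2Δt)
ΔE_min = (1.055e-34 J·s) / (2 × 1.457e-15 s)
ΔE_min = 3.619e-20 J = 225.879 meV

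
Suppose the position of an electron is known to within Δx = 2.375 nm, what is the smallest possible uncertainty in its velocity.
24.372 km/s

Using the Heisenberg uncertainty principle and Δp = mΔv:
ΔxΔp ≥ ℏ/2
Δx(mΔv) ≥ ℏ/2

The minimum uncertainty in velocity is:
Δv_min = ℏ/(2mΔx)
Δv_min = (1.055e-34 J·s) / (2 × 9.109e-31 kg × 2.375e-09 m)
Δv_min = 2.437e+04 m/s = 24.372 km/s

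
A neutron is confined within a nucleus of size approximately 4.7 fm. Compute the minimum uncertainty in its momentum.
1.122 × 10^-20 kg·m/s

Using the Heisenberg uncertainty principle:
ΔxΔp ≥ ℏ/2

With Δx ≈ L = 4.700e-15 m (the confinement size):
Δp_min = ℏ/(2Δx)
Δp_min = (1.055e-34 J·s) / (2 × 4.700e-15 m)
Δp_min = 1.122e-20 kg·m/s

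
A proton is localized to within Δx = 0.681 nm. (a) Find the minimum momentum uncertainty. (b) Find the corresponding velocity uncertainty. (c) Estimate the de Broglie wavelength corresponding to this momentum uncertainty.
(a) Δp_min = 7.743 × 10^-26 kg·m/s
(b) Δv_min = 46.292 m/s
(c) λ_dB = 8.558 nm

Step-by-step:

(a) From the uncertainty principle:
Δp_min = ℏ/(2Δx) = (1.055e-34 J·s)/(2 × 6.810e-10 m) = 7.743e-26 kg·m/s

(b) The velocity uncertainty:
Δv = Δp/m = (7.743e-26 kg·m/s)/(1.673e-27 kg) = 4.629e+01 m/s = 46.292 m/s

(c) The de Broglie wavelength for this momentum:
λ = h/p = (6.626e-34 J·s)/(7.743e-26 kg·m/s) = 8.558e-09 m = 8.558 nm

Note: The de Broglie wavelength is comparable to the localization size, as expected from wave-particle duality.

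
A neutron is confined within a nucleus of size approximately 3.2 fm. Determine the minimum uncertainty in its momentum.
1.648 × 10^-20 kg·m/s

Using the Heisenberg uncertainty principle:
ΔxΔp ≥ ℏ/2

With Δx ≈ L = 3.200e-15 m (the confinement size):
Δp_min = ℏ/(2Δx)
Δp_min = (1.055e-34 J·s) / (2 × 3.200e-15 m)
Δp_min = 1.648e-20 kg·m/s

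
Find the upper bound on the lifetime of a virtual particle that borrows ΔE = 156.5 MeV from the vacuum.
2.103 ys

Using the energy-time uncertainty principle:
ΔEΔt ≥ ℏ/2

For a virtual particle borrowing energy ΔE, the maximum lifetime is:
Δt_max = ℏ/(2ΔE)

Converting energy:
ΔE = 156.5 MeV = 2.507e-11 J

Δt_max = (1.055e-34 J·s) / (2 × 2.507e-11 J)
Δt_max = 2.103e-24 s = 2.103 ys

Virtual particles with higher borrowed energy exist for shorter times.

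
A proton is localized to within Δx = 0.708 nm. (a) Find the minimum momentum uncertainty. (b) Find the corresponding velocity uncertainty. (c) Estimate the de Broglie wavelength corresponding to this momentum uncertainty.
(a) Δp_min = 7.448 × 10^-26 kg·m/s
(b) Δv_min = 44.526 m/s
(c) λ_dB = 8.897 nm

Step-by-step:

(a) From the uncertainty principle:
Δp_min = ℏ/(2Δx) = (1.055e-34 J·s)/(2 × 7.080e-10 m) = 7.448e-26 kg·m/s

(b) The velocity uncertainty:
Δv = Δp/m = (7.448e-26 kg·m/s)/(1.673e-27 kg) = 4.453e+01 m/s = 44.526 m/s

(c) The de Broglie wavelength for this momentum:
λ = h/p = (6.626e-34 J·s)/(7.448e-26 kg·m/s) = 8.897e-09 m = 8.897 nm

Note: The de Broglie wavelength is comparable to the localization size, as expected from wave-particle duality.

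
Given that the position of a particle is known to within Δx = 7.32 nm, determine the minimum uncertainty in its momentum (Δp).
7.203 × 10^-27 kg·m/s

Using the Heisenberg uncertainty principle:
ΔxΔp ≥ ℏ/2

The minimum uncertainty in momentum is:
Δp_min = ℏ/(2Δx)
Δp_min = (1.055e-34 J·s) / (2 × 7.320e-09 m)
Δp_min = 7.203e-27 kg·m/s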